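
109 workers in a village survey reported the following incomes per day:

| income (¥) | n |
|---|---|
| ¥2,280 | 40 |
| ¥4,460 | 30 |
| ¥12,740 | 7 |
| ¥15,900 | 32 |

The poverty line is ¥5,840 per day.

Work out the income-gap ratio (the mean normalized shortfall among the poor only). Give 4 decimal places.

Incomes under z: 40×¥2,280, 30×¥4,460 (q = 70 of N = 109).
Shortfall ratios (z−y)/z: 0.6096 (×40), 0.2363 (×30); sum = 31.472603.
I averages over the q = 70 poor units only: 31.472603 / 70 = 0.4496.

0.4496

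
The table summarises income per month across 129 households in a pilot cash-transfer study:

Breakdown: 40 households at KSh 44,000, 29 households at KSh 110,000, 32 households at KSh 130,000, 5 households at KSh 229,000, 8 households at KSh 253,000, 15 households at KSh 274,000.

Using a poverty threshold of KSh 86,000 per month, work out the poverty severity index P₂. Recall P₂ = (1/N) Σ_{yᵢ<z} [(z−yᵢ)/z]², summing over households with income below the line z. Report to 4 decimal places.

Incomes under z: 40×KSh 44,000 (q = 40 of N = 129).
Relative gaps: (86000−44000)/86000 = 0.4884 (×40).
Squared: 0.2385 (×40).
Sum = 9.540292; P₂ = 9.540292 / 129 = 0.0740.

0.0740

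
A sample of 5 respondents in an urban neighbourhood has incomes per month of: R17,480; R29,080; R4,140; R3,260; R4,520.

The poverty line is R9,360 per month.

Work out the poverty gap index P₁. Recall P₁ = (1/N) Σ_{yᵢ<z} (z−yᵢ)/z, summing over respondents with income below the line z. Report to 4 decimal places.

0.3453

Below z: R3,260, R4,140, R4,520 (q = 3 of N = 5).
Relative gaps: (9360−3260)/9360 = 0.6517; (9360−4140)/9360 = 0.5577; (9360−4520)/9360 = 0.5171.
Sum of shortfalls = 1.726496; P₁ averages over all N: 1.726496 / 5 = 0.3453.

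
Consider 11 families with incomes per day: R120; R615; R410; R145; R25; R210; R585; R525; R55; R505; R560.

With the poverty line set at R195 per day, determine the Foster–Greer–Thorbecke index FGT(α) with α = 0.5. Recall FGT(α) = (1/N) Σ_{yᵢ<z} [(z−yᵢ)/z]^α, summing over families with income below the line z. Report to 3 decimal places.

0.264

Below z: R25, R55, R120, R145 (q = 4 of N = 11).
Normalized shortfalls: (195−25)/195 = 0.8718; (195−55)/195 = 0.7179; (195−120)/195 = 0.3846; (195−145)/195 = 0.2564.
Raised to α = 0.5: 0.93370; 0.84732; 0.62017; 0.50637.
Sum = 2.907561; FGT(0.5) = 2.907561 / 11 = 0.264.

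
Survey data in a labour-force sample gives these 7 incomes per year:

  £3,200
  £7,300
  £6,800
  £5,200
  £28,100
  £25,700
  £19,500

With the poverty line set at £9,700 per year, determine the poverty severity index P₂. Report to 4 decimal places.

0.1164

Poor units: £3,200, £5,200, £6,800, £7,300 (q = 4 of N = 7).
Shortfall ratios: (9700−3200)/9700 = 0.6701; (9700−5200)/9700 = 0.4639; (9700−6800)/9700 = 0.2990; (9700−7300)/9700 = 0.2474.
Squared: 0.4490; 0.2152; 0.0894; 0.0612.
Sum = 0.814858; P₂ = 0.814858 / 7 = 0.1164.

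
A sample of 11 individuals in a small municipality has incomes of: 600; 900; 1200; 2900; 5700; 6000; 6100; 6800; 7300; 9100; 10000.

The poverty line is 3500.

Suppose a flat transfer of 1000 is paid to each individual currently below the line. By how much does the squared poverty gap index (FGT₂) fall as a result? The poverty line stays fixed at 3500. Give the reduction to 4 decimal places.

0.0962

Before: below the line — 600, 900, 1200, 2900; squared poverty gap index (FGT₂) = 0.154508.
After the 1000 transfer: below the line — 1600, 1900, 2200; squared poverty gap index (FGT₂) = 0.058330.
Reduction = 0.154508 − 0.058330 = 0.0962.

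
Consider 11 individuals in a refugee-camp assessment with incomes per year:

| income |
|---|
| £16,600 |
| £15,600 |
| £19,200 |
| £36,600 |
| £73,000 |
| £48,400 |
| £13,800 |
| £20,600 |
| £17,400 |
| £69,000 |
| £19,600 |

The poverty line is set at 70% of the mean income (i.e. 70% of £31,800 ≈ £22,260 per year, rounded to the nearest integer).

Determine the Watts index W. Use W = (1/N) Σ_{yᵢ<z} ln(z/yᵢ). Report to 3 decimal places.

0.157

Incomes under z: £13,800, £15,600, £16,600, £17,400, £19,200, £19,600, £20,600 (q = 7 of N = 11).
ln(z/y) terms: ln(22260/13800) = 0.4781; ln(22260/15600) = 0.3555; ln(22260/16600) = 0.2934; ln(22260/17400) = 0.2463; ln(22260/19200) = 0.1479; ln(22260/19600) = 0.1273; ln(22260/20600) = 0.0775.
W = 1.725996 / 11 = 0.157.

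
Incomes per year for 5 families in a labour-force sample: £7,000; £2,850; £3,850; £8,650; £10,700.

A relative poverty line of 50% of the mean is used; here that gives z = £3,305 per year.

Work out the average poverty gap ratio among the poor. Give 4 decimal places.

Poor units: £2,850 (q = 1 of N = 5).
Shortfall ratios (z−y)/z: 0.1377; sum = 0.137670.
I averages over the q = 1 poor units only: 0.137670 / 1 = 0.1377.

0.1377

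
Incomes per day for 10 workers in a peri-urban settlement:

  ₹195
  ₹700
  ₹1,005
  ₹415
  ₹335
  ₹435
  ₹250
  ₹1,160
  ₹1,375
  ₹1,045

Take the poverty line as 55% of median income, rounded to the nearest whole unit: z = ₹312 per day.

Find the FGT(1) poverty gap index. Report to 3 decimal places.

Below the line: ₹195, ₹250 (q = 2 of N = 10).
Shortfall ratios: (312−195)/312 = 0.3750; (312−250)/312 = 0.1987.
Sum of shortfalls = 0.573718; P₁ averages over all N: 0.573718 / 10 = 0.057.

0.057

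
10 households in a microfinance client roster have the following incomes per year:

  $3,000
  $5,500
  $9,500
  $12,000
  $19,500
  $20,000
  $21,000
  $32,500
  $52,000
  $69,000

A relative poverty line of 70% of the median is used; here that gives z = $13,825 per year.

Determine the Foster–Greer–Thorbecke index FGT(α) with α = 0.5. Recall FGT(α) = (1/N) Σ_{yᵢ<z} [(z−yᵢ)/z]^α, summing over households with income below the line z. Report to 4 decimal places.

Incomes under z: $3,000, $5,500, $9,500, $12,000 (q = 4 of N = 10).
Normalized shortfalls: (13825−3000)/13825 = 0.7830; (13825−5500)/13825 = 0.6022; (13825−9500)/13825 = 0.3128; (13825−12000)/13825 = 0.1320.
Raised to α = 0.5: 0.88487; 0.77600; 0.55932; 0.36333.
Sum = 2.583518; FGT(0.5) = 2.583518 / 10 = 0.2584.

0.2584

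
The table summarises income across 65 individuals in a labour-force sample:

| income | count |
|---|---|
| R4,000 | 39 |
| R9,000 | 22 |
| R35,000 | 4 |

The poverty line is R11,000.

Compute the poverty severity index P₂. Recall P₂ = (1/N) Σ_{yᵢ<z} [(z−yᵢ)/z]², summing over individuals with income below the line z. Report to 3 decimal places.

Below the line: 39×R4,000, 22×R9,000 (q = 61 of N = 65).
Relative gaps: (11000−4000)/11000 = 0.6364 (×39); (11000−9000)/11000 = 0.1818 (×22).
Squared: 0.4050 (×39); 0.0331 (×22).
Sum = 16.520661; P₂ = 16.520661 / 65 = 0.254.

0.254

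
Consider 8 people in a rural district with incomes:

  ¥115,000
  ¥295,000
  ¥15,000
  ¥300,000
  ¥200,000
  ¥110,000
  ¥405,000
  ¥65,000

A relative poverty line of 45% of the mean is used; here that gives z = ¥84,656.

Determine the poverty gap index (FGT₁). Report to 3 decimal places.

Below z: ¥15,000, ¥65,000 (q = 2 of N = 8).
Shortfall ratios: (84656−15000)/84656 = 0.8228; (84656−65000)/84656 = 0.2322.
Σ = 1.054999. Dividing by the full population N = 8 gives P₁ = 0.132.

0.132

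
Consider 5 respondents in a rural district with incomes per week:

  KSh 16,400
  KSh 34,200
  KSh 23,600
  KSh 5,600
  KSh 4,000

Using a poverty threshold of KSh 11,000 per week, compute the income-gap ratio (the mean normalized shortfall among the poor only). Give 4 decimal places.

0.5636

Below z: KSh 4,000, KSh 5,600 (q = 2 of N = 5).
Relative gaps: 0.6364, 0.4909; sum = 1.127273.
I averages over the q = 2 poor units only: 1.127273 / 2 = 0.5636.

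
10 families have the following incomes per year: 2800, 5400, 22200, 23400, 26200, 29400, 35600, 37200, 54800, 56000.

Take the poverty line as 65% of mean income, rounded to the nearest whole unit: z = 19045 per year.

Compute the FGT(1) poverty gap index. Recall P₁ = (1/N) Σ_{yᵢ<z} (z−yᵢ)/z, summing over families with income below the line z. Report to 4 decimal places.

0.1569

Incomes under z: 2800, 5400 (q = 2 of N = 10).
Relative gaps: (19045−2800)/19045 = 0.8530; (19045−5400)/19045 = 0.7165.
Σ = 1.569441. Dividing by the full population N = 10 gives P₁ = 0.1569.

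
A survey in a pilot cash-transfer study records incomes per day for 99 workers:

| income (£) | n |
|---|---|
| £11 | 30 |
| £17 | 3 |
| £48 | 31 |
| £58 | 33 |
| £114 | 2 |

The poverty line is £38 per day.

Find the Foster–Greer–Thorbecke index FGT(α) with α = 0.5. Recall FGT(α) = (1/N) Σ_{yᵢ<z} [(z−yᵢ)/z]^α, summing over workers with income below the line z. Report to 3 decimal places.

0.278

Poor units: 30×£11, 3×£17 (q = 33 of N = 99).
Gap ratios (z−y)/z: (38−11)/38 = 0.7105 (×30); (38−17)/38 = 0.5526 (×3).
Raised to α = 0.5: 0.84293 (×30); 0.74339 (×3).
Sum = 27.517993; FGT(0.5) = 27.517993 / 99 = 0.278.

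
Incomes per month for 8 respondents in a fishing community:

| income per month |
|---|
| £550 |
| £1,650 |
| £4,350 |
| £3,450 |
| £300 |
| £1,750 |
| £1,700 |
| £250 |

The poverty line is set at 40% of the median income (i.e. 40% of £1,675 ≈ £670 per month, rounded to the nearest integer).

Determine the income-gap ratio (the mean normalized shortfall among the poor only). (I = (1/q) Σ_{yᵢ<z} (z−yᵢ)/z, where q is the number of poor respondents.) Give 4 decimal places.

Poor units: £250, £300, £550 (q = 3 of N = 8).
Relative gaps: 0.6269, 0.5522, 0.1791; sum = 1.358209.
I averages over the q = 3 poor units only: 1.358209 / 3 = 0.4527.

0.4527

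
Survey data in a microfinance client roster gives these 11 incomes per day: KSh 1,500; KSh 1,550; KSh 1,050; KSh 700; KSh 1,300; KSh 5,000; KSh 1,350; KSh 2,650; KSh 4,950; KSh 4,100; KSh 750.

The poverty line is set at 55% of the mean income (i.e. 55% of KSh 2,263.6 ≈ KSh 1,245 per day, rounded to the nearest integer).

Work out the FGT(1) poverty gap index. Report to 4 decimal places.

Poor units: KSh 700, KSh 750, KSh 1,050 (q = 3 of N = 11).
Relative gaps: (1245−700)/1245 = 0.4378; (1245−750)/1245 = 0.3976; (1245−1050)/1245 = 0.1566.
Sum of shortfalls = 0.991968; P₁ averages over all N: 0.991968 / 11 = 0.0902.

0.0902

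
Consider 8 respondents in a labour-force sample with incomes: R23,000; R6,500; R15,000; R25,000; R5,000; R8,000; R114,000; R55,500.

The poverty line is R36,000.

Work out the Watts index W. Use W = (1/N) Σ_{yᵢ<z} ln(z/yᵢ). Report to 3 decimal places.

0.860

Incomes under z: R5,000, R6,500, R8,000, R15,000, R23,000, R25,000 (q = 6 of N = 8).
Log shortfalls: ln(36000/5000) = 1.9741; ln(36000/6500) = 1.7117; ln(36000/8000) = 1.5041; ln(36000/15000) = 0.8755; ln(36000/23000) = 0.4480; ln(36000/25000) = 0.3646.
W = 6.878012 / 8 = 0.860.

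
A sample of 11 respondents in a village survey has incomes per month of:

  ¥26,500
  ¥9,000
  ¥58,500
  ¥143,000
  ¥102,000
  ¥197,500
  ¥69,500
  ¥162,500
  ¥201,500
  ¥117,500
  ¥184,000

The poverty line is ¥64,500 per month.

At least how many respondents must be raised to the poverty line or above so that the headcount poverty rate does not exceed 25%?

1

3 of the 11 respondents are poor, so H = 3/11 = 0.273.
A headcount ratio of at most 25% allows at most ⌊0.25 × 11⌋ = 2 poor respondents.
So at least 3 − 2 = 1 must be lifted.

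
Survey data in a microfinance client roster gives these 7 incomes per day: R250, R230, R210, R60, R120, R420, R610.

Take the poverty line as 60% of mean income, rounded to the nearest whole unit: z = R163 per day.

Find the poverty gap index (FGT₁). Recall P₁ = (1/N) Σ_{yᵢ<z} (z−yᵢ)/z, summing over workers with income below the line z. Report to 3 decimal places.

0.128

Poor units: R60, R120 (q = 2 of N = 7).
Relative gaps: (163−60)/163 = 0.6319; (163−120)/163 = 0.2638.
Σ = 0.895706. Dividing by the full population N = 7 gives P₁ = 0.128.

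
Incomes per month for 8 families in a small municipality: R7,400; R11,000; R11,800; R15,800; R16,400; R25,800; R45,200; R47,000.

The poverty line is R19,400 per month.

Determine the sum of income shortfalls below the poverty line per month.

Below z: R7,400, R11,000, R11,800, R15,800, R16,400 (q = 5 of N = 8).
Individual gaps: 19400−7400 = 12000; 19400−11000 = 8400; 19400−11800 = 7600; 19400−15800 = 3600; 19400−16400 = 3000.
Aggregate gap = R34,600.

R34,600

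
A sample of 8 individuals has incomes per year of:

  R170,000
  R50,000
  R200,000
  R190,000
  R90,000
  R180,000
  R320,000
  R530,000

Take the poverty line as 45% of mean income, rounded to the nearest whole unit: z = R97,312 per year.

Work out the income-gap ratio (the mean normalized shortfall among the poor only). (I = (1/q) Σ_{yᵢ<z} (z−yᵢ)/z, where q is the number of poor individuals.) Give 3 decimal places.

Below z: R50,000, R90,000 (q = 2 of N = 8).
Relative gaps: 0.4862, 0.0751; sum = 0.561329.
I averages over the q = 2 poor units only: 0.561329 / 2 = 0.281.

0.281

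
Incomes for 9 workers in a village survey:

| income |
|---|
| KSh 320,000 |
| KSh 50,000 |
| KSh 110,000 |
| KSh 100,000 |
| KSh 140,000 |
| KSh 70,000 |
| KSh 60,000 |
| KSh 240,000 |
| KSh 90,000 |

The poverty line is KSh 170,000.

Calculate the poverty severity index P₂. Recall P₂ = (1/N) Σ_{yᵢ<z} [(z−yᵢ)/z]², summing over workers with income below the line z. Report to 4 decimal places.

0.2011

Below z: KSh 50,000, KSh 60,000, KSh 70,000, KSh 90,000, KSh 100,000, KSh 110,000, KSh 140,000 (q = 7 of N = 9).
Relative gaps: (170000−50000)/170000 = 0.7059; (170000−60000)/170000 = 0.6471; (170000−70000)/170000 = 0.5882; (170000−90000)/170000 = 0.4706; (170000−100000)/170000 = 0.4118; (170000−110000)/170000 = 0.3529; (170000−140000)/170000 = 0.1765.
Squared: 0.4983; 0.4187; 0.3460; 0.2215; 0.1696; 0.1246; 0.0311.
Sum = 1.809689; P₂ = 1.809689 / 9 = 0.2011.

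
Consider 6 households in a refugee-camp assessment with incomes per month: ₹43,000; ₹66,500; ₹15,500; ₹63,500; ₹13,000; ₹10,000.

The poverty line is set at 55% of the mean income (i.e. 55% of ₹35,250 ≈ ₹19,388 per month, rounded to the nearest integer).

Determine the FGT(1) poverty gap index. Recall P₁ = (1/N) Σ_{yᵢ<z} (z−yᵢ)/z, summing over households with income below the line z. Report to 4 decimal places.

0.1690

Incomes under z: ₹10,000, ₹13,000, ₹15,500 (q = 3 of N = 6).
Normalized shortfalls: (19388−10000)/19388 = 0.4842; (19388−13000)/19388 = 0.3295; (19388−15500)/19388 = 0.2005.
Sum of shortfalls = 1.014236; P₁ averages over all N: 1.014236 / 6 = 0.1690.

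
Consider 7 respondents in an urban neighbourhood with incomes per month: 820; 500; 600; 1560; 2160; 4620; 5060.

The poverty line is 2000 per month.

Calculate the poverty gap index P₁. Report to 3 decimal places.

0.323

Poor units: 500, 600, 820, 1560 (q = 4 of N = 7).
Shortfall ratios: (2000−500)/2000 = 0.7500; (2000−600)/2000 = 0.7000; (2000−820)/2000 = 0.5900; (2000−1560)/2000 = 0.2200.
Σ = 2.260000. Dividing by the full population N = 7 gives P₁ = 0.323.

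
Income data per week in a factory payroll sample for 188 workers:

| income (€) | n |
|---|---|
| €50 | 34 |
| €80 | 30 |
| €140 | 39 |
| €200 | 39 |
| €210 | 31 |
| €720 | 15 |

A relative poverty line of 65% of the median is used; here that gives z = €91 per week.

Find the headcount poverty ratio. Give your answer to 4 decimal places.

64 of the 188 workers have income below €91.
H = 64/188 = 0.3404.

0.3404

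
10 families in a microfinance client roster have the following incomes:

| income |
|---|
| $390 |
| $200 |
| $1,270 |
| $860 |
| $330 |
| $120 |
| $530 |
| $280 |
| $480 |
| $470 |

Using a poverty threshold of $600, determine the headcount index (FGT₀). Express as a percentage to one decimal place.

8 of the 10 families have income below $600.
H = 8/10 = 80.0%.

80.0%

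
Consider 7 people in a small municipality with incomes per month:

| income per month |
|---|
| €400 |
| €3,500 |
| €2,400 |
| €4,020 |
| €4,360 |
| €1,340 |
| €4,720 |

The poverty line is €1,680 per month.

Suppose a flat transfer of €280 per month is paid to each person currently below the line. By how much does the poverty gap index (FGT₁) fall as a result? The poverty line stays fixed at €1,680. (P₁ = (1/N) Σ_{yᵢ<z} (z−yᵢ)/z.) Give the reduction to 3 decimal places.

Before: below the line — €400, €1,340; poverty gap index (FGT₁) = 0.13776.
After the €280 transfer: below the line — €680, €1,620; poverty gap index (FGT₁) = 0.09014.
Reduction = 0.13776 − 0.09014 = 0.048.

0.048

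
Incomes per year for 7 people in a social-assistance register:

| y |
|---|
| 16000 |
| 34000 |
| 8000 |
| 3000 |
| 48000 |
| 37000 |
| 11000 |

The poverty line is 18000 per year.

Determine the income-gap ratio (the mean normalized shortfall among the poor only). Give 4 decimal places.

0.4722

Poor units: 3000, 8000, 11000, 16000 (q = 4 of N = 7).
Relative gaps: 0.8333, 0.5556, 0.3889, 0.1111; sum = 1.888889.
The income-gap ratio divides by q (the poor only): 1.888889 / 4 = 0.4722.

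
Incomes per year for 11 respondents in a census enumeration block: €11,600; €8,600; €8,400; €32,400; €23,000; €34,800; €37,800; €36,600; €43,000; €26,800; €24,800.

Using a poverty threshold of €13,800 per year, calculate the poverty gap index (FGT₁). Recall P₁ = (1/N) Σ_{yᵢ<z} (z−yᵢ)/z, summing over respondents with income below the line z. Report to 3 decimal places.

0.084

Poor units: €8,400, €8,600, €11,600 (q = 3 of N = 11).
Normalized shortfalls: (13800−8400)/13800 = 0.3913; (13800−8600)/13800 = 0.3768; (13800−11600)/13800 = 0.1594.
Σ = 0.927536. Dividing by the full population N = 11 gives P₁ = 0.084.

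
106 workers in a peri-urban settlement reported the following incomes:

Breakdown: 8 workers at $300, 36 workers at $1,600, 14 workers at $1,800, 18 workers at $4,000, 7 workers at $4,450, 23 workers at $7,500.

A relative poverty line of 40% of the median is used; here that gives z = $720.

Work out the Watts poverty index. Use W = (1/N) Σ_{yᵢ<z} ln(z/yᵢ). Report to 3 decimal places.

0.066

Poor units: 8×$300 (q = 8 of N = 106).
Log shortfalls: ln(720/300) = 0.8755 (×8).
W = 7.003750 / 106 = 0.066.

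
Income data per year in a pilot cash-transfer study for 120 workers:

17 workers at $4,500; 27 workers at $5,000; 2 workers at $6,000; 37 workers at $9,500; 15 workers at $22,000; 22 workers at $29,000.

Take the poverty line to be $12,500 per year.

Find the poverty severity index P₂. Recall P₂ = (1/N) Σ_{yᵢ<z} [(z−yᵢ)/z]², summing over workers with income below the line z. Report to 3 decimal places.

Below the line: 17×$4,500, 27×$5,000, 2×$6,000, 37×$9,500 (q = 83 of N = 120).
Relative gaps: (12500−4500)/12500 = 0.6400 (×17); (12500−5000)/12500 = 0.6000 (×27); (12500−6000)/12500 = 0.5200 (×2); (12500−9500)/12500 = 0.2400 (×37).
Squared: 0.4096 (×17); 0.3600 (×27); 0.2704 (×2); 0.0576 (×37).
Sum = 19.355200; P₂ = 19.355200 / 120 = 0.161.

0.161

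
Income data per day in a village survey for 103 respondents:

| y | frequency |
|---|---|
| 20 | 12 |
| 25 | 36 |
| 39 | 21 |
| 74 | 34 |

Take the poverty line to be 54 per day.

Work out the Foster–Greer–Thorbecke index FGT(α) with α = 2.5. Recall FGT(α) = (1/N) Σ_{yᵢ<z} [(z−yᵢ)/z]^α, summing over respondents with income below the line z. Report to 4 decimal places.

0.1188

Below the line: 12×20, 36×25, 21×39 (q = 69 of N = 103).
Gap ratios (z−y)/z: (54−20)/54 = 0.6296 (×12); (54−25)/54 = 0.5370 (×36); (54−39)/54 = 0.2778 (×21).
Raised to α = 2.5: 0.31457 (×12); 0.21135 (×36); 0.04067 (×21).
Sum = 12.237558; FGT(2.5) = 12.237558 / 103 = 0.1188.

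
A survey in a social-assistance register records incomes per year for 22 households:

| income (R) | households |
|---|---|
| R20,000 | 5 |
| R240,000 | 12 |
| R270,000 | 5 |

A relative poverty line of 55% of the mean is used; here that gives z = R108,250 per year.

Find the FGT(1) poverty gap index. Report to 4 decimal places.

Below the line: 5×R20,000 (q = 5 of N = 22).
Gap ratios (z−y)/z: (108250−20000)/108250 = 0.8152 (×5).
Sum of shortfalls = 4.076212; P₁ averages over all N: 4.076212 / 22 = 0.1853.

0.1853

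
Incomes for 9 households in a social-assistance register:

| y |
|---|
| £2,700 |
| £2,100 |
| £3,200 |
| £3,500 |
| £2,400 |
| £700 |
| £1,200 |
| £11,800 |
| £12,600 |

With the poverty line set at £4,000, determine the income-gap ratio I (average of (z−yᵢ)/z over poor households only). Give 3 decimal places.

Below the line: £700, £1,200, £2,100, £2,400, £2,700, £3,200, £3,500 (q = 7 of N = 9).
Shortfall ratios (z−y)/z: 0.8250, 0.7000, 0.4750, 0.4000, 0.3250, 0.2000, 0.1250; sum = 3.050000.
The income-gap ratio divides by q (the poor only): 3.050000 / 7 = 0.436.

0.436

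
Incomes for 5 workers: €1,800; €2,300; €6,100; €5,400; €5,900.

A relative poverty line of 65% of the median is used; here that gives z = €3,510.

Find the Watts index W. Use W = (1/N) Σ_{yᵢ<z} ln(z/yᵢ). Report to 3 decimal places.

Below z: €1,800, €2,300 (q = 2 of N = 5).
Log shortfalls: ln(3510/1800) = 0.6678; ln(3510/2300) = 0.4227.
W = 1.090536 / 5 = 0.218.

0.218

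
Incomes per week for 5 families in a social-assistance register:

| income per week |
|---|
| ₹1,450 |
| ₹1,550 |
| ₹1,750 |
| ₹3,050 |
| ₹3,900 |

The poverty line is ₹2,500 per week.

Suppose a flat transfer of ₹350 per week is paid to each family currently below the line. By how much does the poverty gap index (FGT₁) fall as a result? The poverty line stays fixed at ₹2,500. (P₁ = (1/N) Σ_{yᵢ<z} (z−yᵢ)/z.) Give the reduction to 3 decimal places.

Before: below the line — ₹1,450, ₹1,550, ₹1,750; poverty gap index (FGT₁) = 0.22000.
After the ₹350 transfer: below the line — ₹1,800, ₹1,900, ₹2,100; poverty gap index (FGT₁) = 0.13600.
Reduction = 0.22000 − 0.13600 = 0.084.

0.084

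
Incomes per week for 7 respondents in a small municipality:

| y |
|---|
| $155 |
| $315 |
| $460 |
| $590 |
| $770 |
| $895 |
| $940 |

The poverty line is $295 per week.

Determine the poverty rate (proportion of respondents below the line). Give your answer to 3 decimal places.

0.143

1 of the 7 respondents have income below $295.
H = 1/7 = 0.143.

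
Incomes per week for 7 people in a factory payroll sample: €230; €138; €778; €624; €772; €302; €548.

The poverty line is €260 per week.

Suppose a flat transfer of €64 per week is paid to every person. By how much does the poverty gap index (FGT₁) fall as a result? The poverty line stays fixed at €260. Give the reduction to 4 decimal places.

Before: below the line — €138, €230; poverty gap index (FGT₁) = 0.083516.
After the €64 transfer: below the line — €202; poverty gap index (FGT₁) = 0.031868.
Reduction = 0.083516 − 0.031868 = 0.0516.

0.0516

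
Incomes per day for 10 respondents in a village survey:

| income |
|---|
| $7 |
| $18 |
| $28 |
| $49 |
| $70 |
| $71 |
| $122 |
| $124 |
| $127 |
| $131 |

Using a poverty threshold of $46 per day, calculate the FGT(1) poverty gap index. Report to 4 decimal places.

Below the line: $7, $18, $28 (q = 3 of N = 10).
Gap ratios (z−y)/z: (46−7)/46 = 0.8478; (46−18)/46 = 0.6087; (46−28)/46 = 0.3913.
Σ = 1.847826. Dividing by the full population N = 10 gives P₁ = 0.1848.

0.1848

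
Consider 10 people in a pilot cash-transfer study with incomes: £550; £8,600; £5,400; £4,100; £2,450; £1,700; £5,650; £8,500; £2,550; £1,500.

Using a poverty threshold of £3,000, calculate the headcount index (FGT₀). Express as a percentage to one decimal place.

5 of the 10 people have income below £3,000.
H = 5/10 = 50.0%.

50.0%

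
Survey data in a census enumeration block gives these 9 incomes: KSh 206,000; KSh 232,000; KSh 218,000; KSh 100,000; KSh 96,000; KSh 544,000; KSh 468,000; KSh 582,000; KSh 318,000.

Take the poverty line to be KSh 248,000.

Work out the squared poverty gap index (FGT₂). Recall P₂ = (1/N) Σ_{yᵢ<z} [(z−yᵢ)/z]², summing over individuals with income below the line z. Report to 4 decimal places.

Poor units: KSh 96,000, KSh 100,000, KSh 206,000, KSh 218,000, KSh 232,000 (q = 5 of N = 9).
Gap ratios (z−y)/z: (248000−96000)/248000 = 0.6129; (248000−100000)/248000 = 0.5968; (248000−206000)/248000 = 0.1694; (248000−218000)/248000 = 0.1210; (248000−232000)/248000 = 0.0645.
Squared: 0.3757; 0.3561; 0.0287; 0.0146; 0.0042.
Sum = 0.779266; P₂ = 0.779266 / 9 = 0.0866.

0.0866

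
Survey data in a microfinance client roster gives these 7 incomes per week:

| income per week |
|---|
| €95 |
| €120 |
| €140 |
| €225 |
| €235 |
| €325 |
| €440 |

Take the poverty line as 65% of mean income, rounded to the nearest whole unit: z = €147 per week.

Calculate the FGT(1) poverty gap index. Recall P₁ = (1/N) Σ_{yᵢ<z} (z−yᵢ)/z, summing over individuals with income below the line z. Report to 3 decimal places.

0.084

Poor units: €95, €120, €140 (q = 3 of N = 7).
Relative gaps: (147−95)/147 = 0.3537; (147−120)/147 = 0.1837; (147−140)/147 = 0.0476.
Σ = 0.585034. Dividing by the full population N = 7 gives P₁ = 0.084.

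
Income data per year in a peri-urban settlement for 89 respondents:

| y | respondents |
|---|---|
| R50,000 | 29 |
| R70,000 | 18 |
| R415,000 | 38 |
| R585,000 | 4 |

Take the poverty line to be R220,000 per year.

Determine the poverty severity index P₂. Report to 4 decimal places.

Below z: 29×R50,000, 18×R70,000 (q = 47 of N = 89).
Normalized shortfalls: (220000−50000)/220000 = 0.7727 (×29); (220000−70000)/220000 = 0.6818 (×18).
Squared: 0.5971 (×29); 0.4649 (×18).
Sum = 25.683884; P₂ = 25.683884 / 89 = 0.2886.

0.2886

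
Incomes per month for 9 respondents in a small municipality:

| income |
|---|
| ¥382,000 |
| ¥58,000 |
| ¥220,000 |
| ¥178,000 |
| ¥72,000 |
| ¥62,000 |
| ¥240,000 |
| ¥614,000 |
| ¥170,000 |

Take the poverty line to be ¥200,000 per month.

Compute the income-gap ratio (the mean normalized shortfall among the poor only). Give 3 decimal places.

0.460

Below z: ¥58,000, ¥62,000, ¥72,000, ¥170,000, ¥178,000 (q = 5 of N = 9).
Relative gaps: 0.7100, 0.6900, 0.6400, 0.1500, 0.1100; sum = 2.300000.
The income-gap ratio divides by q (the poor only): 2.300000 / 5 = 0.460.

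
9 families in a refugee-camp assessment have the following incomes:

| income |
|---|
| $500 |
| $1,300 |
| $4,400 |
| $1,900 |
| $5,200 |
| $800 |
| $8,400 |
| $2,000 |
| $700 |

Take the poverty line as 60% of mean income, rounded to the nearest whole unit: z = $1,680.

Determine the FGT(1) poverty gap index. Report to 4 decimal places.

Poor units: $500, $700, $800, $1,300 (q = 4 of N = 9).
Gap ratios (z−y)/z: (1680−500)/1680 = 0.7024; (1680−700)/1680 = 0.5833; (1680−800)/1680 = 0.5238; (1680−1300)/1680 = 0.2262.
Sum of shortfalls = 2.035714; P₁ averages over all N: 2.035714 / 9 = 0.2262.

0.2262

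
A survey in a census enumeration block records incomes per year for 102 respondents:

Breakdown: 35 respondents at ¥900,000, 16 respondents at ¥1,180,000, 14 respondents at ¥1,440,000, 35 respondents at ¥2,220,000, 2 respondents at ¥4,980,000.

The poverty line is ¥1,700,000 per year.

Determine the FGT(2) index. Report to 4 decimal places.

0.0939

Poor units: 35×¥900,000, 16×¥1,180,000, 14×¥1,440,000 (q = 65 of N = 102).
Normalized shortfalls: (1700000−900000)/1700000 = 0.4706 (×35); (1700000−1180000)/1700000 = 0.3059 (×16); (1700000−1440000)/1700000 = 0.1529 (×14).
Squared: 0.2215 (×35); 0.0936 (×16); 0.0234 (×14).
Sum = 9.575363; P₂ = 9.575363 / 102 = 0.0939.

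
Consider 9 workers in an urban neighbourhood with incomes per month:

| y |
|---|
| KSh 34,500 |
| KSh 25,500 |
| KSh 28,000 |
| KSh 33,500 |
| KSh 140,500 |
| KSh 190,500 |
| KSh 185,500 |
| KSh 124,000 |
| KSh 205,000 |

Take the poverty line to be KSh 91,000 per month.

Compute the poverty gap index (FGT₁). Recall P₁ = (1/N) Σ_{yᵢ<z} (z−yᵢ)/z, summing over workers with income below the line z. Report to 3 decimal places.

Incomes under z: KSh 25,500, KSh 28,000, KSh 33,500, KSh 34,500 (q = 4 of N = 9).
Shortfall ratios: (91000−25500)/91000 = 0.7198; (91000−28000)/91000 = 0.6923; (91000−33500)/91000 = 0.6319; (91000−34500)/91000 = 0.6209.
Σ = 2.664835. Dividing by the full population N = 9 gives P₁ = 0.296.

0.296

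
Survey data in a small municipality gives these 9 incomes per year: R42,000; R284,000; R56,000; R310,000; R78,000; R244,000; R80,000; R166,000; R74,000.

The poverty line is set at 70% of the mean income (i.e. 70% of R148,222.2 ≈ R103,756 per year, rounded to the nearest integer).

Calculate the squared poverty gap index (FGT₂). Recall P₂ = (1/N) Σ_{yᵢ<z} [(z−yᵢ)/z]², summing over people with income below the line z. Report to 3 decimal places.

Incomes under z: R42,000, R56,000, R74,000, R78,000, R80,000 (q = 5 of N = 9).
Shortfall ratios: (103756−42000)/103756 = 0.5952; (103756−56000)/103756 = 0.4603; (103756−74000)/103756 = 0.2868; (103756−78000)/103756 = 0.2482; (103756−80000)/103756 = 0.2290.
Squared: 0.3543; 0.2119; 0.0822; 0.0616; 0.0524.
Sum = 0.762410; P₂ = 0.762410 / 9 = 0.085.

0.085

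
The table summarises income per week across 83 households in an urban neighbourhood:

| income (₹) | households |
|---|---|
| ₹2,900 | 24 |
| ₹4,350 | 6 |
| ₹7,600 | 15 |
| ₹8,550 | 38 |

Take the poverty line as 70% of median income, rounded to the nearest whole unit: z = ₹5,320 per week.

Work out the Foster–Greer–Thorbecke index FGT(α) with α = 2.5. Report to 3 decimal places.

Below z: 24×₹2,900, 6×₹4,350 (q = 30 of N = 83).
Gap ratios (z−y)/z: (5320−2900)/5320 = 0.4549 (×24); (5320−4350)/5320 = 0.1823 (×6).
Raised to α = 2.5: 0.13956 (×24); 0.01420 (×6).
Sum = 3.434600; FGT(2.5) = 3.434600 / 83 = 0.041.

0.041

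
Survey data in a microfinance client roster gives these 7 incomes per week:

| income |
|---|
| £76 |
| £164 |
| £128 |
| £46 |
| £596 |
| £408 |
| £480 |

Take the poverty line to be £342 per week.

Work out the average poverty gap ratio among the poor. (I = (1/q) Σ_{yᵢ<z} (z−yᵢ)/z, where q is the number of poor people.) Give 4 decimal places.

Incomes under z: £46, £76, £128, £164 (q = 4 of N = 7).
Shortfall ratios (z−y)/z: 0.8655, 0.7778, 0.6257, 0.5205; sum = 2.789474.
The income-gap ratio divides by q (the poor only): 2.789474 / 4 = 0.6974.

0.6974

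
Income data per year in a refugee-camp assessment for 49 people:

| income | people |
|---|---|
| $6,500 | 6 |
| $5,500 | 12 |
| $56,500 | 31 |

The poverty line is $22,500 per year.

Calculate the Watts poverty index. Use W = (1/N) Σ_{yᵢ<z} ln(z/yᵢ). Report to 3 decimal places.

0.497

Poor units: 12×$5,500, 6×$6,500 (q = 18 of N = 49).
ln(z/y) terms: ln(22500/5500) = 1.4088 (×12); ln(22500/6500) = 1.2417 (×6).
W = 24.355485 / 49 = 0.497.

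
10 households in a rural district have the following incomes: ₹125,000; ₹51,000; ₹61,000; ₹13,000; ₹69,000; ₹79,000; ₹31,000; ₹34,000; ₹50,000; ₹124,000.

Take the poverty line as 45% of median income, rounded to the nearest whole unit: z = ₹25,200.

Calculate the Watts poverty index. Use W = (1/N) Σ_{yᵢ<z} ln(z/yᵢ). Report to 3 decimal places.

0.066

Poor units: ₹13,000 (q = 1 of N = 10).
Log shortfalls: ln(25200/13000) = 0.6619.
W = 0.661895 / 10 = 0.066.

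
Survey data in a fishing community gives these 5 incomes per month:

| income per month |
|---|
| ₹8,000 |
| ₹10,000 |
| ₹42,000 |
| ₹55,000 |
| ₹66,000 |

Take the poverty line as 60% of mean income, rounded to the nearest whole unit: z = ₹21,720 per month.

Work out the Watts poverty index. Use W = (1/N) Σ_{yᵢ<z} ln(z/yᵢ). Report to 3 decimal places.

Incomes under z: ₹8,000, ₹10,000 (q = 2 of N = 5).
ln(z/y) terms: ln(21720/8000) = 0.9988; ln(21720/10000) = 0.7756.
W = 1.774440 / 5 = 0.355.

0.355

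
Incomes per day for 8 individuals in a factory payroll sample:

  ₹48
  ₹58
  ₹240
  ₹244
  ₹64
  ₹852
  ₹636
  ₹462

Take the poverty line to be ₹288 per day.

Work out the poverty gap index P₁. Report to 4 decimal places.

Poor units: ₹48, ₹58, ₹64, ₹240, ₹244 (q = 5 of N = 8).
Relative gaps: (288−48)/288 = 0.8333; (288−58)/288 = 0.7986; (288−64)/288 = 0.7778; (288−240)/288 = 0.1667; (288−244)/288 = 0.1528.
Σ = 2.729167. Dividing by the full population N = 8 gives P₁ = 0.3411.

0.3411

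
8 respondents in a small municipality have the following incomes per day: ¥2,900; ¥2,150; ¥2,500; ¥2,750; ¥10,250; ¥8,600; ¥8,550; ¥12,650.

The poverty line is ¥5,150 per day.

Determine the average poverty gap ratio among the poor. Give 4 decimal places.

0.5000

Incomes under z: ¥2,150, ¥2,500, ¥2,750, ¥2,900 (q = 4 of N = 8).
Relative gaps: 0.5825, 0.5146, 0.4660, 0.4369; sum = 2.000000.
The income-gap ratio divides by q (the poor only): 2.000000 / 4 = 0.5000.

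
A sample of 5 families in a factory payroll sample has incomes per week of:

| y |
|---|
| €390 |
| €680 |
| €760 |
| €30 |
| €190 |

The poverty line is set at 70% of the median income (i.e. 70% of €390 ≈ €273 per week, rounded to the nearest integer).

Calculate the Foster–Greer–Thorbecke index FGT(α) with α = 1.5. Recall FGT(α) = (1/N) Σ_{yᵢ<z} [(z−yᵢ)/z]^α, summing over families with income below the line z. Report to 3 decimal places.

Below the line: €30, €190 (q = 2 of N = 5).
Shortfall ratios: (273−30)/273 = 0.8901; (273−190)/273 = 0.3040.
Raised to α = 1.5: 0.83978; 0.16764.
Sum = 1.007418; FGT(1.5) = 1.007418 / 5 = 0.201.

0.201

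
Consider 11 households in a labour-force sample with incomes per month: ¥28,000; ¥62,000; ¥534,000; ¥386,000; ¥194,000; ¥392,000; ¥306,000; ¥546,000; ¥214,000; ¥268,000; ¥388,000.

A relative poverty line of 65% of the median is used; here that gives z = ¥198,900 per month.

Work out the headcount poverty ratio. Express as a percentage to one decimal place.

27.3%

3 of the 11 households have income below ¥198,900.
H = 3/11 = 27.3%.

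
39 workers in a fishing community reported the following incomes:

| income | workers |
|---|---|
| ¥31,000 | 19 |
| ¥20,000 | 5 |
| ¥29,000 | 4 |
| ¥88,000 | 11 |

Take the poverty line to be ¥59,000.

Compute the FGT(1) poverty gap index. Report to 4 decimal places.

Poor units: 5×¥20,000, 4×¥29,000, 19×¥31,000 (q = 28 of N = 39).
Gap ratios (z−y)/z: (59000−20000)/59000 = 0.6610 (×5); (59000−29000)/59000 = 0.5085 (×4); (59000−31000)/59000 = 0.4746 (×19).
Sum of shortfalls = 14.355932; P₁ averages over all N: 14.355932 / 39 = 0.3681.

0.3681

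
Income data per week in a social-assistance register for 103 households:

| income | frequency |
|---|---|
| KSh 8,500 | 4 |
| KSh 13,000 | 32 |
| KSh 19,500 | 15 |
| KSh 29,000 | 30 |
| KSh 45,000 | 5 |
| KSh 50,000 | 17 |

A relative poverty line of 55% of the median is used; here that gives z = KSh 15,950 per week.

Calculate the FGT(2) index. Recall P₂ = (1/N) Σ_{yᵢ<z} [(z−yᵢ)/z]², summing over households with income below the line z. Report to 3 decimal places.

Below the line: 4×KSh 8,500, 32×KSh 13,000 (q = 36 of N = 103).
Relative gaps: (15950−8500)/15950 = 0.4671 (×4); (15950−13000)/15950 = 0.1850 (×32).
Squared: 0.2182 (×4); 0.0342 (×32).
Sum = 1.967316; P₂ = 1.967316 / 103 = 0.019.

0.019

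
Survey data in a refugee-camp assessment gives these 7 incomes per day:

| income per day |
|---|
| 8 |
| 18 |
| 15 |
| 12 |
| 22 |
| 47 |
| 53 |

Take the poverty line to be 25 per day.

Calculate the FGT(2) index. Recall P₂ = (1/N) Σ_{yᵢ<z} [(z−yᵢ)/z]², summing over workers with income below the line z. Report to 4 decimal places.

Poor units: 8, 12, 15, 18, 22 (q = 5 of N = 7).
Normalized shortfalls: (25−8)/25 = 0.6800; (25−12)/25 = 0.5200; (25−15)/25 = 0.4000; (25−18)/25 = 0.2800; (25−22)/25 = 0.1200.
Squared: 0.4624; 0.2704; 0.1600; 0.0784; 0.0144.
Sum = 0.985600; P₂ = 0.985600 / 7 = 0.1408.

0.1408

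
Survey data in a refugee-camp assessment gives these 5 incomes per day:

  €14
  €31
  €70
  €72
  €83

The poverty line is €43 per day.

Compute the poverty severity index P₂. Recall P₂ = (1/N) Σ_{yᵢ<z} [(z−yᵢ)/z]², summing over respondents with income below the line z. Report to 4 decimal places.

Poor units: €14, €31 (q = 2 of N = 5).
Gap ratios (z−y)/z: (43−14)/43 = 0.6744; (43−31)/43 = 0.2791.
Squared: 0.4548; 0.0779.
Sum = 0.532720; P₂ = 0.532720 / 5 = 0.1065.

0.1065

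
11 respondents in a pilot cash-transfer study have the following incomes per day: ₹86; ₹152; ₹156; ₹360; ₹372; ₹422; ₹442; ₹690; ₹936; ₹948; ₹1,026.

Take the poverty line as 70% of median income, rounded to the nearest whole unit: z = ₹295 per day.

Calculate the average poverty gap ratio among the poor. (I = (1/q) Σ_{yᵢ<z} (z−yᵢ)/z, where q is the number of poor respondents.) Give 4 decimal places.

Below z: ₹86, ₹152, ₹156 (q = 3 of N = 11).
Relative gaps: 0.7085, 0.4847, 0.4712; sum = 1.664407.
I averages over the q = 3 poor units only: 1.664407 / 3 = 0.5548.

0.5548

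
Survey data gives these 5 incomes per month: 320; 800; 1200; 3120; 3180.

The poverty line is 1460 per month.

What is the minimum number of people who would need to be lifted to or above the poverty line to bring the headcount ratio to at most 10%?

3

3 of the 5 people are poor, so H = 3/5 = 0.600.
A headcount ratio of at most 10% allows at most ⌊0.10 × 5⌋ = 0 poor people.
So at least 3 − 0 = 3 must be lifted.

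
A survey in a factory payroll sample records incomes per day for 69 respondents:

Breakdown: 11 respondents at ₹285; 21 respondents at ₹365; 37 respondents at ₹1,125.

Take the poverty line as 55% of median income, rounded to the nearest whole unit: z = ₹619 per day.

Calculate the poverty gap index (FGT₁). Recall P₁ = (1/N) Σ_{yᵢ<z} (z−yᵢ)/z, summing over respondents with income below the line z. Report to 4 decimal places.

0.2109

Below z: 11×₹285, 21×₹365 (q = 32 of N = 69).
Gap ratios (z−y)/z: (619−285)/619 = 0.5396 (×11); (619−365)/619 = 0.4103 (×21).
Σ = 14.552504. Dividing by the full population N = 69 gives P₁ = 0.2109.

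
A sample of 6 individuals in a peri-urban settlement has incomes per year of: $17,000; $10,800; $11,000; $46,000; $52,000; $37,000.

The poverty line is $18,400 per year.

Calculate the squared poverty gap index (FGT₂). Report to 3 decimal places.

0.056

Poor units: $10,800, $11,000, $17,000 (q = 3 of N = 6).
Gap ratios (z−y)/z: (18400−10800)/18400 = 0.4130; (18400−11000)/18400 = 0.4022; (18400−17000)/18400 = 0.0761.
Squared: 0.1706; 0.1617; 0.0058.
Sum = 0.338138; P₂ = 0.338138 / 6 = 0.056.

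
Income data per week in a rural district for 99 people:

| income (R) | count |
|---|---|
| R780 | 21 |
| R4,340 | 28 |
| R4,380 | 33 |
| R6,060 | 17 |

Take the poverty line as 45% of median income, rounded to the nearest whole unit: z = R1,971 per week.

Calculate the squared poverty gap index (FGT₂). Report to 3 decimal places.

Incomes under z: 21×R780 (q = 21 of N = 99).
Normalized shortfalls: (1971−780)/1971 = 0.6043 (×21).
Squared: 0.3651 (×21).
Sum = 7.667779; P₂ = 7.667779 / 99 = 0.077.

0.077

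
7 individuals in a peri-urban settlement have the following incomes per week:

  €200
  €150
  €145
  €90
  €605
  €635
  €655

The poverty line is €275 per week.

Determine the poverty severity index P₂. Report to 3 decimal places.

0.137

Poor units: €90, €145, €150, €200 (q = 4 of N = 7).
Normalized shortfalls: (275−90)/275 = 0.6727; (275−145)/275 = 0.4727; (275−150)/275 = 0.4545; (275−200)/275 = 0.2727.
Squared: 0.4526; 0.2235; 0.2066; 0.0744.
Sum = 0.957025; P₂ = 0.957025 / 7 = 0.137.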